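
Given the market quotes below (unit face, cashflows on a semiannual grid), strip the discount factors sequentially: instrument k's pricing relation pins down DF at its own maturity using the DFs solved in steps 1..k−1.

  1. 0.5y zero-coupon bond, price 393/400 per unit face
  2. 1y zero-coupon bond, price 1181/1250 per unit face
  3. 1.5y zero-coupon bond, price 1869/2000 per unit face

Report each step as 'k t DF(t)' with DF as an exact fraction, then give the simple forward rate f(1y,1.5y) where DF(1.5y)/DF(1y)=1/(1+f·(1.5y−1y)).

1 1/2 393/400
2 1 1181/1250
3 3/2 1869/2000
f(1y,1.5y) = ((1181/1250)/(1869/2000) − 1)/(1/2) = 206/9345 ≈ 2.2044%

step 1 [0.5y] zero: DF = P = 393/400 ≈ 0.982500
step 2 [1y] zero: DF = P = 1181/1250 ≈ 0.944800
step 3 [1.5y] zero: DF = P = 1869/2000 ≈ 0.934500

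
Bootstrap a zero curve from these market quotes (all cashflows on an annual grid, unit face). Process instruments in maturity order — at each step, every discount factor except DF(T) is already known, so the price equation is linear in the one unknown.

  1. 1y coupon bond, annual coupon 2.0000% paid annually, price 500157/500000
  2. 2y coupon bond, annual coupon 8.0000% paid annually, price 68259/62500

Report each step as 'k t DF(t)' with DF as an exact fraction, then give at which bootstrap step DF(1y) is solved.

step 1 [1y] bond c/1=1/50: DF=(500157/500000 − 1/50·(0))/(1+1/50) = 9807/10000 ≈ 0.980700
step 2 [2y] bond c/1=2/25: DF=(68259/62500 − 2/25·(0.980700))/(1+2/25) = 4693/5000 ≈ 0.938600

1 1 9807/10000
2 2 4693/5000
DF(1y) is solved at step 1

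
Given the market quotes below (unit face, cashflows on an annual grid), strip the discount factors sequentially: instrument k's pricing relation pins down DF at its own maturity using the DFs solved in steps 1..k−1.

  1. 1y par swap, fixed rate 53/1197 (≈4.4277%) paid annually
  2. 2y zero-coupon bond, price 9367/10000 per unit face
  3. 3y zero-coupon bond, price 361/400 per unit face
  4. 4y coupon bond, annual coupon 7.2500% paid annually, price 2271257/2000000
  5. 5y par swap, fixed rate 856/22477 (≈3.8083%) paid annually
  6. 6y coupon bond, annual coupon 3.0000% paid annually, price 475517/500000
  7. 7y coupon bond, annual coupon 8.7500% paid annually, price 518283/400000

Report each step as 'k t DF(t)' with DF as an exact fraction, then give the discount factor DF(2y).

step 1 [1y] swap r/1=53/1197: DF=(1 − 53/1197·(0))/(1+53/1197) = 1197/1250 ≈ 0.957600
step 2 [2y] zero: DF = P = 9367/10000 ≈ 0.936700
step 3 [3y] zero: DF = P = 361/400 ≈ 0.902500
step 4 [4y] bond c/1=29/400: DF=(2271257/2000000 − 29/400·(0.957600+0.936700+0.902500))/(1+29/400) = 4349/5000 ≈ 0.869800
step 5 [5y] swap r/1=856/22477: DF=(1 − 856/22477·(0.957600+0.936700+0.902500+0.869800))/(1+856/22477) = 518/625 ≈ 0.828800
step 6 [6y] bond c/1=3/100: DF=(475517/500000 − 3/100·(0.957600+0.936700+0.902500+0.869800+0.828800))/(1+3/100) = 1981/2500 ≈ 0.792400
step 7 [7y] bond c/1=7/80: DF=(518283/400000 − 7/80·(0.957600+0.936700+0.902500+0.869800+0.828800+0.792400))/(1+7/80) = 383/500 ≈ 0.766000

1 1 1197/1250
2 2 9367/10000
3 3 361/400
4 4 4349/5000
5 5 518/625
6 6 1981/2500
7 7 383/500
DF(2y) = 9367/10000 ≈ 0.936700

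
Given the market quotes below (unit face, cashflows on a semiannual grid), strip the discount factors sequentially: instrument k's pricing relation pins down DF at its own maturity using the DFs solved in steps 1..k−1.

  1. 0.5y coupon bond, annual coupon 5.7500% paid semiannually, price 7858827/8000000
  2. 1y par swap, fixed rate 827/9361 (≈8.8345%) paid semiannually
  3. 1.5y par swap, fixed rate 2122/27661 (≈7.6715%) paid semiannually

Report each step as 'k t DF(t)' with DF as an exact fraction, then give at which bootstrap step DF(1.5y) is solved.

1 1/2 9549/10000
2 1 9173/10000
3 3/2 8939/10000
DF(1.5y) is solved at step 3

step 1 [0.5y] bond c/2=23/800: DF=(7858827/8000000 − 23/800·(0))/(1+23/800) = 9549/10000 ≈ 0.954900
step 2 [1y] swap r/2=827/18722: DF=(1 − 827/18722·(0.954900))/(1+827/18722) = 9173/10000 ≈ 0.917300
step 3 [1.5y] swap r/2=1061/27661: DF=(1 − 1061/27661·(0.954900+0.917300))/(1+1061/27661) = 8939/10000 ≈ 0.893900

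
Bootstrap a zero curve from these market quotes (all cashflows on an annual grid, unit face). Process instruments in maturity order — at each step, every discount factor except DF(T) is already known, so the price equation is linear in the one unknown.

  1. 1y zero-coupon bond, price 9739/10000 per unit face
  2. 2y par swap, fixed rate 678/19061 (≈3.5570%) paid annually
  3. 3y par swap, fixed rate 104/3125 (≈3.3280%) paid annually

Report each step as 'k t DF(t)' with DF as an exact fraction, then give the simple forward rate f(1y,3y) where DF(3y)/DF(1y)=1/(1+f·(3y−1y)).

1 1 9739/10000
2 2 4661/5000
3 3 1133/1250
f(1y,3y) = ((9739/10000)/(1133/1250) − 1)/(2) = 675/18128 ≈ 3.7235%

step 1 [1y] zero: DF = P = 9739/10000 ≈ 0.973900
step 2 [2y] swap r/1=678/19061: DF=(1 − 678/19061·(0.973900))/(1+678/19061) = 4661/5000 ≈ 0.932200
step 3 [3y] swap r/1=104/3125: DF=(1 − 104/3125·(0.973900+0.932200))/(1+104/3125) = 1133/1250 ≈ 0.906400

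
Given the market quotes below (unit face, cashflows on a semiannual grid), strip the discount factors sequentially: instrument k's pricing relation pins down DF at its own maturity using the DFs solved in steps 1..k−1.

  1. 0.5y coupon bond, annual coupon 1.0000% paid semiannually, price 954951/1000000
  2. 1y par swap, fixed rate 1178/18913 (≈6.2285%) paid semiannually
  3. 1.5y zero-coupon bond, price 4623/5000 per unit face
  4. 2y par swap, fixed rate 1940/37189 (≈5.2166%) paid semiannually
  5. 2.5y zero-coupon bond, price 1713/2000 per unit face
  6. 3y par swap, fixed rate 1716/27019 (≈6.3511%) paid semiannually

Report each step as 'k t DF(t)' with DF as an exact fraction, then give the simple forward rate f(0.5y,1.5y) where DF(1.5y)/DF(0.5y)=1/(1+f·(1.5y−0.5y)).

1 1/2 4751/5000
2 1 9411/10000
3 3/2 4623/5000
4 2 903/1000
5 5/2 1713/2000
6 3 2071/2500
f(0.5y,1.5y) = ((4751/5000)/(4623/5000) − 1)/(1) = 128/4623 ≈ 2.7688%

step 1 [0.5y] bond c/2=1/200: DF=(954951/1000000 − 1/200·(0))/(1+1/200) = 4751/5000 ≈ 0.950200
step 2 [1y] swap r/2=589/18913: DF=(1 − 589/18913·(0.950200))/(1+589/18913) = 9411/10000 ≈ 0.941100
step 3 [1.5y] zero: DF = P = 4623/5000 ≈ 0.924600
step 4 [2y] swap r/2=970/37189: DF=(1 − 970/37189·(0.950200+0.941100+0.924600))/(1+970/37189) = 903/1000 ≈ 0.903000
step 5 [2.5y] zero: DF = P = 1713/2000 ≈ 0.856500
step 6 [3y] swap r/2=858/27019: DF=(1 − 858/27019·(0.950200+0.941100+0.924600+0.903000+0.856500))/(1+858/27019) = 2071/2500 ≈ 0.828400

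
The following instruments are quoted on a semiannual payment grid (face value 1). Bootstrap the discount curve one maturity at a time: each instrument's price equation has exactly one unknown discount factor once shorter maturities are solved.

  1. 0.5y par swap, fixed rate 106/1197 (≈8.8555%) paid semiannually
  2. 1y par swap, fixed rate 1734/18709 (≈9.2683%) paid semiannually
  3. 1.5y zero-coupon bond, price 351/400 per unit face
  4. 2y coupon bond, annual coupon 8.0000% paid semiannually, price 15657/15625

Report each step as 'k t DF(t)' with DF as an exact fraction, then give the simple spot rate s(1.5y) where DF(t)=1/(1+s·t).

1 1/2 1197/1250
2 1 9133/10000
3 3/2 351/400
4 2 4289/5000
s(1.5y) = (1/(351/400) − 1)/(3/2) = 98/1053 ≈ 9.3067%

step 1 [0.5y] swap r/2=53/1197: DF=(1 − 53/1197·(0))/(1+53/1197) = 1197/1250 ≈ 0.957600
step 2 [1y] swap r/2=867/18709: DF=(1 − 867/18709·(0.957600))/(1+867/18709) = 9133/10000 ≈ 0.913300
step 3 [1.5y] zero: DF = P = 351/400 ≈ 0.877500
step 4 [2y] bond c/2=1/25: DF=(15657/15625 − 1/25·(0.957600+0.913300+0.877500))/(1+1/25) = 4289/5000 ≈ 0.857800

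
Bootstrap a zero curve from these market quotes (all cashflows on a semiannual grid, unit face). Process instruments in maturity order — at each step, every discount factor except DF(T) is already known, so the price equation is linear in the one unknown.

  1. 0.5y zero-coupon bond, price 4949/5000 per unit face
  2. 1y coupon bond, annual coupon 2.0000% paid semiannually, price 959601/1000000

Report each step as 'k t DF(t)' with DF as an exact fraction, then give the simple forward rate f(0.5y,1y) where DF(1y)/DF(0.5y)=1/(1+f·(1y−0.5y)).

step 1 [0.5y] zero: DF = P = 4949/5000 ≈ 0.989800
step 2 [1y] bond c/2=1/100: DF=(959601/1000000 − 1/100·(0.989800))/(1+1/100) = 9403/10000 ≈ 0.940300

1 1/2 4949/5000
2 1 9403/10000
f(0.5y,1y) = ((4949/5000)/(9403/10000) − 1)/(1/2) = 990/9403 ≈ 10.5286%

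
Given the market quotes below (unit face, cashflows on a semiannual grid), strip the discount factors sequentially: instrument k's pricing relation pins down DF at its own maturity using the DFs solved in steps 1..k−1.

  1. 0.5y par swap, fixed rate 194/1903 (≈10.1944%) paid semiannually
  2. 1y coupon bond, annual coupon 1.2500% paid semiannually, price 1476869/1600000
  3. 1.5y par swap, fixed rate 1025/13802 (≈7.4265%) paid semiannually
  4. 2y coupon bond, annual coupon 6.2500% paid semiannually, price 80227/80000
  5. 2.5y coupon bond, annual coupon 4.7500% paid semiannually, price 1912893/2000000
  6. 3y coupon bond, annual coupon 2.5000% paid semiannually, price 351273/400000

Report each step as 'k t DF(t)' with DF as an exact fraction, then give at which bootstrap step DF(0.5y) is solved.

step 1 [0.5y] swap r/2=97/1903: DF=(1 − 97/1903·(0))/(1+97/1903) = 1903/2000 ≈ 0.951500
step 2 [1y] bond c/2=1/160: DF=(1476869/1600000 − 1/160·(0.951500))/(1+1/160) = 4557/5000 ≈ 0.911400
step 3 [1.5y] swap r/2=1025/27604: DF=(1 − 1025/27604·(0.951500+0.911400))/(1+1025/27604) = 359/400 ≈ 0.897500
step 4 [2y] bond c/2=1/32: DF=(80227/80000 − 1/32·(0.951500+0.911400+0.897500))/(1+1/32) = 1111/1250 ≈ 0.888800
step 5 [2.5y] bond c/2=19/800: DF=(1912893/2000000 − 19/800·(0.951500+0.911400+0.897500+0.888800))/(1+19/800) = 531/625 ≈ 0.849600
step 6 [3y] bond c/2=1/80: DF=(351273/400000 − 1/80·(0.951500+0.911400+0.897500+0.888800+0.849600))/(1+1/80) = 4059/5000 ≈ 0.811800

1 1/2 1903/2000
2 1 4557/5000
3 3/2 359/400
4 2 1111/1250
5 5/2 531/625
6 3 4059/5000
DF(0.5y) is solved at step 1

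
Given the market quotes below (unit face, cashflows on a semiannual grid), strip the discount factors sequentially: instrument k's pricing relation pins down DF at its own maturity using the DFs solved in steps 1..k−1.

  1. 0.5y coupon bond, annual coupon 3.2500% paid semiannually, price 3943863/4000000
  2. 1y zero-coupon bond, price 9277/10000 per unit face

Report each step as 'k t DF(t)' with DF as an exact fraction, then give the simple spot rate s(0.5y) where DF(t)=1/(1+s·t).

step 1 [0.5y] bond c/2=13/800: DF=(3943863/4000000 − 13/800·(0))/(1+13/800) = 4851/5000 ≈ 0.970200
step 2 [1y] zero: DF = P = 9277/10000 ≈ 0.927700

1 1/2 4851/5000
2 1 9277/10000
s(0.5y) = (1/(4851/5000) − 1)/(1/2) = 298/4851 ≈ 6.1431%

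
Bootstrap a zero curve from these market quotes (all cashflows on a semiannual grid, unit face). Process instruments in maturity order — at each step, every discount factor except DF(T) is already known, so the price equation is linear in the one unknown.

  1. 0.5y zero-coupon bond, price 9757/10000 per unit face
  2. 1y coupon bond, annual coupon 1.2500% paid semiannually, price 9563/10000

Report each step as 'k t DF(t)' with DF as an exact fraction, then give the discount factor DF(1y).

1 1/2 9757/10000
2 1 9443/10000
DF(1y) = 9443/10000 ≈ 0.944300

step 1 [0.5y] zero: DF = P = 9757/10000 ≈ 0.975700
step 2 [1y] bond c/2=1/160: DF=(9563/10000 − 1/160·(0.975700))/(1+1/160) = 9443/10000 ≈ 0.944300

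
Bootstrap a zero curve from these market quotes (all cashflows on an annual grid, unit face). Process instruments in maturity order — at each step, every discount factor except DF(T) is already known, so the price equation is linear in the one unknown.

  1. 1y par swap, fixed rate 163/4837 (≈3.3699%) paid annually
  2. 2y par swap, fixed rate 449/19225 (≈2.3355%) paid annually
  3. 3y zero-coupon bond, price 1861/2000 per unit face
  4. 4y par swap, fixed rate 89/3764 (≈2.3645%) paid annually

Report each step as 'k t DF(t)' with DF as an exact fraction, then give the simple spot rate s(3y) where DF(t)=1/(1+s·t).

step 1 [1y] swap r/1=163/4837: DF=(1 − 163/4837·(0))/(1+163/4837) = 4837/5000 ≈ 0.967400
step 2 [2y] swap r/1=449/19225: DF=(1 − 449/19225·(0.967400))/(1+449/19225) = 9551/10000 ≈ 0.955100
step 3 [3y] zero: DF = P = 1861/2000 ≈ 0.930500
step 4 [4y] swap r/1=89/3764: DF=(1 − 89/3764·(0.967400+0.955100+0.930500))/(1+89/3764) = 911/1000 ≈ 0.911000

1 1 4837/5000
2 2 9551/10000
3 3 1861/2000
4 4 911/1000
s(3y) = (1/(1861/2000) − 1)/(3) = 139/5583 ≈ 2.4897%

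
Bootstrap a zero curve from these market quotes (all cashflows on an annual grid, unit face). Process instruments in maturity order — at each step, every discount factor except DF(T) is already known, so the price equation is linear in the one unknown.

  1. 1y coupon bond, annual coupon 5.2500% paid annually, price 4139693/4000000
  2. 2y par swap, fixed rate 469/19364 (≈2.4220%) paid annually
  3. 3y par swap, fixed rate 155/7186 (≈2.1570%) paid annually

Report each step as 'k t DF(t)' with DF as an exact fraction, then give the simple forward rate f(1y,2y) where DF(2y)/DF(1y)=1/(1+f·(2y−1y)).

1 1 9833/10000
2 2 9531/10000
3 3 469/500
f(1y,2y) = ((9833/10000)/(9531/10000) − 1)/(1) = 302/9531 ≈ 3.1686%

step 1 [1y] bond c/1=21/400: DF=(4139693/4000000 − 21/400·(0))/(1+21/400) = 9833/10000 ≈ 0.983300
step 2 [2y] swap r/1=469/19364: DF=(1 − 469/19364·(0.983300))/(1+469/19364) = 9531/10000 ≈ 0.953100
step 3 [3y] swap r/1=155/7186: DF=(1 − 155/7186·(0.983300+0.953100))/(1+155/7186) = 469/500 ≈ 0.938000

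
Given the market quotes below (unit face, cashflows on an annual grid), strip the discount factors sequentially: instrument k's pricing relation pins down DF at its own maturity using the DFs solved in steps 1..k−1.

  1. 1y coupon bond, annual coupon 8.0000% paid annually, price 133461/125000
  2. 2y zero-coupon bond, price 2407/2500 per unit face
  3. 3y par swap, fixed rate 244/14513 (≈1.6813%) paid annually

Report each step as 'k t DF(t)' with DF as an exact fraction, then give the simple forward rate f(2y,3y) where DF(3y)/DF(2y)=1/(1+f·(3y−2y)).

step 1 [1y] bond c/1=2/25: DF=(133461/125000 − 2/25·(0))/(1+2/25) = 4943/5000 ≈ 0.988600
step 2 [2y] zero: DF = P = 2407/2500 ≈ 0.962800
step 3 [3y] swap r/1=244/14513: DF=(1 − 244/14513·(0.988600+0.962800))/(1+244/14513) = 1189/1250 ≈ 0.951200

1 1 4943/5000
2 2 2407/2500
3 3 1189/1250
f(2y,3y) = ((2407/2500)/(1189/1250) − 1)/(1) = 1/82 ≈ 1.2195%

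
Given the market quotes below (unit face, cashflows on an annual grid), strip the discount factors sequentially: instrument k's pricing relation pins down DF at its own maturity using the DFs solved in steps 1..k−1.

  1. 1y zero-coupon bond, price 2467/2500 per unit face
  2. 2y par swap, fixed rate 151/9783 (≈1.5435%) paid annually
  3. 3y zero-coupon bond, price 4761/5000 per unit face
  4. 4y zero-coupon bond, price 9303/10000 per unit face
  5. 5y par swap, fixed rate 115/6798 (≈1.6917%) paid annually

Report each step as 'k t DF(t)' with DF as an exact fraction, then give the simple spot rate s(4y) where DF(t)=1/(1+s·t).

step 1 [1y] zero: DF = P = 2467/2500 ≈ 0.986800
step 2 [2y] swap r/1=151/9783: DF=(1 − 151/9783·(0.986800))/(1+151/9783) = 4849/5000 ≈ 0.969800
step 3 [3y] zero: DF = P = 4761/5000 ≈ 0.952200
step 4 [4y] zero: DF = P = 9303/10000 ≈ 0.930300
step 5 [5y] swap r/1=115/6798: DF=(1 − 115/6798·(0.986800+0.969800+0.952200+0.930300))/(1+115/6798) = 1839/2000 ≈ 0.919500

1 1 2467/2500
2 2 4849/5000
3 3 4761/5000
4 4 9303/10000
5 5 1839/2000
s(4y) = (1/(9303/10000) − 1)/(4) = 697/37212 ≈ 1.8731%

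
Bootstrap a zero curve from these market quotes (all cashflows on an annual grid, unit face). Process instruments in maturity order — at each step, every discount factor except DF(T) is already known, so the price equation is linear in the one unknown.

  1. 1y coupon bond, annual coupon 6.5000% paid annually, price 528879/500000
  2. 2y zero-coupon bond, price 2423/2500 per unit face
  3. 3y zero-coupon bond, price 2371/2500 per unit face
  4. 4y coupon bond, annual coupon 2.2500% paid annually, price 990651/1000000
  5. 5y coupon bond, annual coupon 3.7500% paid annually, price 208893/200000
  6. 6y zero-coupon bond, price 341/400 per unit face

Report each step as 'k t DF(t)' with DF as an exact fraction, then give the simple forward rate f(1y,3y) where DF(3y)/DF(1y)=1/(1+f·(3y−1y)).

step 1 [1y] bond c/1=13/200: DF=(528879/500000 − 13/200·(0))/(1+13/200) = 2483/2500 ≈ 0.993200
step 2 [2y] zero: DF = P = 2423/2500 ≈ 0.969200
step 3 [3y] zero: DF = P = 2371/2500 ≈ 0.948400
step 4 [4y] bond c/1=9/400: DF=(990651/1000000 − 9/400·(0.993200+0.969200+0.948400))/(1+9/400) = 1131/1250 ≈ 0.904800
step 5 [5y] bond c/1=3/80: DF=(208893/200000 − 3/80·(0.993200+0.969200+0.948400+0.904800))/(1+3/80) = 543/625 ≈ 0.868800
step 6 [6y] zero: DF = P = 341/400 ≈ 0.852500

1 1 2483/2500
2 2 2423/2500
3 3 2371/2500
4 4 1131/1250
5 5 543/625
6 6 341/400
f(1y,3y) = ((2483/2500)/(2371/2500) − 1)/(2) = 56/2371 ≈ 2.3619%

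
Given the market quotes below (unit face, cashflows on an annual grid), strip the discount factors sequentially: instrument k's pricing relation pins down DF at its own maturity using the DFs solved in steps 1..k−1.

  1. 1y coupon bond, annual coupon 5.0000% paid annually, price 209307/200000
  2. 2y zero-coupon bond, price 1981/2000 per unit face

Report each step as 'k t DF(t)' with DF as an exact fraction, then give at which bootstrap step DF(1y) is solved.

1 1 9967/10000
2 2 1981/2000
DF(1y) is solved at step 1

step 1 [1y] bond c/1=1/20: DF=(209307/200000 − 1/20·(0))/(1+1/20) = 9967/10000 ≈ 0.996700
step 2 [2y] zero: DF = P = 1981/2000 ≈ 0.990500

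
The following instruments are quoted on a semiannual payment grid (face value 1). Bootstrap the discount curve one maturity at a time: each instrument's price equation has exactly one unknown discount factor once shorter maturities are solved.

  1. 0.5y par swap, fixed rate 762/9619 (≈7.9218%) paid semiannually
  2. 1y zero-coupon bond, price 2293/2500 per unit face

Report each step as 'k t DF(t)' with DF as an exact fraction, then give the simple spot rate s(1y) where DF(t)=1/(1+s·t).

step 1 [0.5y] swap r/2=381/9619: DF=(1 − 381/9619·(0))/(1+381/9619) = 9619/10000 ≈ 0.961900
step 2 [1y] zero: DF = P = 2293/2500 ≈ 0.917200

1 1/2 9619/10000
2 1 2293/2500
s(1y) = (1/(2293/2500) − 1)/(1) = 207/2293 ≈ 9.0275%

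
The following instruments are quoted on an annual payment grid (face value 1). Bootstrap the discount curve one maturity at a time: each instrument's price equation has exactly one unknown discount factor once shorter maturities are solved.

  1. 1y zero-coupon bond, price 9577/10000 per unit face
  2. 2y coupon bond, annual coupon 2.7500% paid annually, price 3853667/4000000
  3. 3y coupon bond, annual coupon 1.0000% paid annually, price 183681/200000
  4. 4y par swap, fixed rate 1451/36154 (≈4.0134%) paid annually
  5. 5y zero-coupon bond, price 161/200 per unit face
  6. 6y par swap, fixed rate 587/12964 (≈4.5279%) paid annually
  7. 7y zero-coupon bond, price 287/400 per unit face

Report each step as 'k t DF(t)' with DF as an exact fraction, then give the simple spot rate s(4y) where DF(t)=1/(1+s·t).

1 1 9577/10000
2 2 114/125
3 3 2227/2500
4 4 8549/10000
5 5 161/200
6 6 1913/2500
7 7 287/400
s(4y) = (1/(8549/10000) − 1)/(4) = 1451/34196 ≈ 4.2432%

step 1 [1y] zero: DF = P = 9577/10000 ≈ 0.957700
step 2 [2y] bond c/1=11/400: DF=(3853667/4000000 − 11/400·(0.957700))/(1+11/400) = 114/125 ≈ 0.912000
step 3 [3y] bond c/1=1/100: DF=(183681/200000 − 1/100·(0.957700+0.912000))/(1+1/100) = 2227/2500 ≈ 0.890800
step 4 [4y] swap r/1=1451/36154: DF=(1 − 1451/36154·(0.957700+0.912000+0.890800))/(1+1451/36154) = 8549/10000 ≈ 0.854900
step 5 [5y] zero: DF = P = 161/200 ≈ 0.805000
step 6 [6y] swap r/1=587/12964: DF=(1 − 587/12964·(0.957700+0.912000+0.890800+0.854900+0.805000))/(1+587/12964) = 1913/2500 ≈ 0.765200
step 7 [7y] zero: DF = P = 287/400 ≈ 0.717500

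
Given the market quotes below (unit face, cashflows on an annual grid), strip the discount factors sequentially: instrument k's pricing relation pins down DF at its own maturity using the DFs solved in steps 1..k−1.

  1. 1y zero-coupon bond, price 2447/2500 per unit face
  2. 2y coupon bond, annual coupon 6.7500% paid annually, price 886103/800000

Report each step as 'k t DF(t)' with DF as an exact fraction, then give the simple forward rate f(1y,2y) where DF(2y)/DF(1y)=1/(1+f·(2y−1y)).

step 1 [1y] zero: DF = P = 2447/2500 ≈ 0.978800
step 2 [2y] bond c/1=27/400: DF=(886103/800000 − 27/400·(0.978800))/(1+27/400) = 9757/10000 ≈ 0.975700

1 1 2447/2500
2 2 9757/10000
f(1y,2y) = ((2447/2500)/(9757/10000) − 1)/(1) = 31/9757 ≈ 0.3177%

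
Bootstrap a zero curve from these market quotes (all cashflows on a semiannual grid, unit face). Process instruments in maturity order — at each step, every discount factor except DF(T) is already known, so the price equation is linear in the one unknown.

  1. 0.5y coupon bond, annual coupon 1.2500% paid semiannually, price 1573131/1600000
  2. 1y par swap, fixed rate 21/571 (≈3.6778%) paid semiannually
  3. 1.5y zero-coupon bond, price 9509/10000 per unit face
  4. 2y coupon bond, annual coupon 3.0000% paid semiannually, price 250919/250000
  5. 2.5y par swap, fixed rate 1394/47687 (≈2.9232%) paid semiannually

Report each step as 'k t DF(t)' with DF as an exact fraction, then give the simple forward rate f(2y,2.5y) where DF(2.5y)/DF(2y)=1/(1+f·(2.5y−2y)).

1 1/2 9771/10000
2 1 9643/10000
3 3/2 9509/10000
4 2 9461/10000
5 5/2 9303/10000
f(2y,2.5y) = ((9461/10000)/(9303/10000) − 1)/(1/2) = 316/9303 ≈ 3.3968%

step 1 [0.5y] bond c/2=1/160: DF=(1573131/1600000 − 1/160·(0))/(1+1/160) = 9771/10000 ≈ 0.977100
step 2 [1y] swap r/2=21/1142: DF=(1 − 21/1142·(0.977100))/(1+21/1142) = 9643/10000 ≈ 0.964300
step 3 [1.5y] zero: DF = P = 9509/10000 ≈ 0.950900
step 4 [2y] bond c/2=3/200: DF=(250919/250000 − 3/200·(0.977100+0.964300+0.950900))/(1+3/200) = 9461/10000 ≈ 0.946100
step 5 [2.5y] swap r/2=697/47687: DF=(1 − 697/47687·(0.977100+0.964300+0.950900+0.946100))/(1+697/47687) = 9303/10000 ≈ 0.930300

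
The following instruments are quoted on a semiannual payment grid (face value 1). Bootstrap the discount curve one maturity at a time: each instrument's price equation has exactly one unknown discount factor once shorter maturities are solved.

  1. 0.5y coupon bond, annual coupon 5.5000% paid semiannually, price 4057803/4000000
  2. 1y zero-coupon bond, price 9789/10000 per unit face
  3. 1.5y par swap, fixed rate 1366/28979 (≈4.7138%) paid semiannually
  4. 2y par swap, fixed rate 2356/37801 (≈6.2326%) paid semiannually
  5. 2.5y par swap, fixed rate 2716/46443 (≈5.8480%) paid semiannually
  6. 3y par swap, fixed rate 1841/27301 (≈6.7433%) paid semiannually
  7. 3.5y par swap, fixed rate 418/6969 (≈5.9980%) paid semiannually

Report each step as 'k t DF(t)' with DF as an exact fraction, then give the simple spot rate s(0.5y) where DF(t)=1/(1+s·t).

1 1/2 9873/10000
2 1 9789/10000
3 3/2 9317/10000
4 2 4411/5000
5 5/2 4321/5000
6 3 8159/10000
7 7/2 8119/10000
s(0.5y) = (1/(9873/10000) − 1)/(1/2) = 254/9873 ≈ 2.5727%

step 1 [0.5y] bond c/2=11/400: DF=(4057803/4000000 − 11/400·(0))/(1+11/400) = 9873/10000 ≈ 0.987300
step 2 [1y] zero: DF = P = 9789/10000 ≈ 0.978900
step 3 [1.5y] swap r/2=683/28979: DF=(1 − 683/28979·(0.987300+0.978900))/(1+683/28979) = 9317/10000 ≈ 0.931700
step 4 [2y] swap r/2=1178/37801: DF=(1 − 1178/37801·(0.987300+0.978900+0.931700))/(1+1178/37801) = 4411/5000 ≈ 0.882200
step 5 [2.5y] swap r/2=1358/46443: DF=(1 − 1358/46443·(0.987300+0.978900+0.931700+0.882200))/(1+1358/46443) = 4321/5000 ≈ 0.864200
step 6 [3y] swap r/2=1841/54602: DF=(1 − 1841/54602·(0.987300+0.978900+0.931700+0.882200+0.864200))/(1+1841/54602) = 8159/10000 ≈ 0.815900
step 7 [3.5y] swap r/2=209/6969: DF=(1 − 209/6969·(0.987300+0.978900+0.931700+0.882200+0.864200+0.815900))/(1+209/6969) = 8119/10000 ≈ 0.811900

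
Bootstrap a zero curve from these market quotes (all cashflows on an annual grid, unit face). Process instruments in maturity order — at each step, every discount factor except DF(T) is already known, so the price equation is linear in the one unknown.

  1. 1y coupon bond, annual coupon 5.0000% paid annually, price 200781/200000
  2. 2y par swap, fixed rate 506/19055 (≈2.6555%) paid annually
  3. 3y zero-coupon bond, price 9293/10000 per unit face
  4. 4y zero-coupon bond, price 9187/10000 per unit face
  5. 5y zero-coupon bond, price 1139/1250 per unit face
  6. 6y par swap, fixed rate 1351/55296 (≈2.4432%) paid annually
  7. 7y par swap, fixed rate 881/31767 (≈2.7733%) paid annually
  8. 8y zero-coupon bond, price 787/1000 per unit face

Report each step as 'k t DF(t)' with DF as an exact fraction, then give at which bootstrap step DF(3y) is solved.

1 1 9561/10000
2 2 4747/5000
3 3 9293/10000
4 4 9187/10000
5 5 1139/1250
6 6 8649/10000
7 7 4119/5000
8 8 787/1000
DF(3y) is solved at step 3

step 1 [1y] bond c/1=1/20: DF=(200781/200000 − 1/20·(0))/(1+1/20) = 9561/10000 ≈ 0.956100
step 2 [2y] swap r/1=506/19055: DF=(1 − 506/19055·(0.956100))/(1+506/19055) = 4747/5000 ≈ 0.949400
step 3 [3y] zero: DF = P = 9293/10000 ≈ 0.929300
step 4 [4y] zero: DF = P = 9187/10000 ≈ 0.918700
step 5 [5y] zero: DF = P = 1139/1250 ≈ 0.911200
step 6 [6y] swap r/1=1351/55296: DF=(1 − 1351/55296·(0.956100+0.949400+0.929300+0.918700+0.911200))/(1+1351/55296) = 8649/10000 ≈ 0.864900
step 7 [7y] swap r/1=881/31767: DF=(1 − 881/31767·(0.956100+0.949400+0.929300+0.918700+0.911200+0.864900))/(1+881/31767) = 4119/5000 ≈ 0.823800
step 8 [8y] zero: DF = P = 787/1000 ≈ 0.787000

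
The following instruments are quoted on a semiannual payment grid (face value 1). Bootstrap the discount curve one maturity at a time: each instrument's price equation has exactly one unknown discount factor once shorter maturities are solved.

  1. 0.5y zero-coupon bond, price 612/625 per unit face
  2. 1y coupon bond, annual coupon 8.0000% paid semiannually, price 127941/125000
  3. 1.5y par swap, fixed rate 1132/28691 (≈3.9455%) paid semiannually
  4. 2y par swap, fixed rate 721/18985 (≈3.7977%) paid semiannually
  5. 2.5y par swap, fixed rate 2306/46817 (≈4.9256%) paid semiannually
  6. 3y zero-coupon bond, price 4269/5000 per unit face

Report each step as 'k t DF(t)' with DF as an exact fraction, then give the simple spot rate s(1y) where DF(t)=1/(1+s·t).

1 1/2 612/625
2 1 1893/2000
3 3/2 4717/5000
4 2 9279/10000
5 5/2 8847/10000
6 3 4269/5000
s(1y) = (1/(1893/2000) − 1)/(1) = 107/1893 ≈ 5.6524%

step 1 [0.5y] zero: DF = P = 612/625 ≈ 0.979200
step 2 [1y] bond c/2=1/25: DF=(127941/125000 − 1/25·(0.979200))/(1+1/25) = 1893/2000 ≈ 0.946500
step 3 [1.5y] swap r/2=566/28691: DF=(1 − 566/28691·(0.979200+0.946500))/(1+566/28691) = 4717/5000 ≈ 0.943400
step 4 [2y] swap r/2=721/37970: DF=(1 − 721/37970·(0.979200+0.946500+0.943400))/(1+721/37970) = 9279/10000 ≈ 0.927900
step 5 [2.5y] swap r/2=1153/46817: DF=(1 − 1153/46817·(0.979200+0.946500+0.943400+0.927900))/(1+1153/46817) = 8847/10000 ≈ 0.884700
step 6 [3y] zero: DF = P = 4269/5000 ≈ 0.853800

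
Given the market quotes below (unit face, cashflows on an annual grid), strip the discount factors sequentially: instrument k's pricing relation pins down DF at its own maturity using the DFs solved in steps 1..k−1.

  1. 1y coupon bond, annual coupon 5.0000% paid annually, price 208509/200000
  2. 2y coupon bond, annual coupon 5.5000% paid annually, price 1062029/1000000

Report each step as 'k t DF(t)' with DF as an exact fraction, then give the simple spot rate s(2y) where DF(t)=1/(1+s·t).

1 1 9929/10000
2 2 9549/10000
s(2y) = (1/(9549/10000) − 1)/(2) = 451/19098 ≈ 2.3615%

step 1 [1y] bond c/1=1/20: DF=(208509/200000 − 1/20·(0))/(1+1/20) = 9929/10000 ≈ 0.992900
step 2 [2y] bond c/1=11/200: DF=(1062029/1000000 − 11/200·(0.992900))/(1+11/200) = 9549/10000 ≈ 0.954900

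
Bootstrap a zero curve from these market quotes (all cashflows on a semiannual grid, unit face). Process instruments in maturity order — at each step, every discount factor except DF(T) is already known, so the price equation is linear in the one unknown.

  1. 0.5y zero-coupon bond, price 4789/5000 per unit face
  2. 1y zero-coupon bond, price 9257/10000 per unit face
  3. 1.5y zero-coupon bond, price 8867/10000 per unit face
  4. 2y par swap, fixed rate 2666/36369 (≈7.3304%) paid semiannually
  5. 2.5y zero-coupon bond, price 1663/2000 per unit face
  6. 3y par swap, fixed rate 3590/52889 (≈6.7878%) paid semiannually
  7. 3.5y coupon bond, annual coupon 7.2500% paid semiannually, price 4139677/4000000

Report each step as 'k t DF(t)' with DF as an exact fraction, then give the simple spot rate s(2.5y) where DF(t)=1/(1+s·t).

step 1 [0.5y] zero: DF = P = 4789/5000 ≈ 0.957800
step 2 [1y] zero: DF = P = 9257/10000 ≈ 0.925700
step 3 [1.5y] zero: DF = P = 8867/10000 ≈ 0.886700
step 4 [2y] swap r/2=1333/36369: DF=(1 − 1333/36369·(0.957800+0.925700+0.886700))/(1+1333/36369) = 8667/10000 ≈ 0.866700
step 5 [2.5y] zero: DF = P = 1663/2000 ≈ 0.831500
step 6 [3y] swap r/2=1795/52889: DF=(1 − 1795/52889·(0.957800+0.925700+0.886700+0.866700+0.831500))/(1+1795/52889) = 1641/2000 ≈ 0.820500
step 7 [3.5y] bond c/2=29/800: DF=(4139677/4000000 − 29/800·(0.957800+0.925700+0.886700+0.866700+0.831500+0.820500))/(1+29/800) = 8137/10000 ≈ 0.813700

1 1/2 4789/5000
2 1 9257/10000
3 3/2 8867/10000
4 2 8667/10000
5 5/2 1663/2000
6 3 1641/2000
7 7/2 8137/10000
s(2.5y) = (1/(1663/2000) − 1)/(5/2) = 674/8315 ≈ 8.1058%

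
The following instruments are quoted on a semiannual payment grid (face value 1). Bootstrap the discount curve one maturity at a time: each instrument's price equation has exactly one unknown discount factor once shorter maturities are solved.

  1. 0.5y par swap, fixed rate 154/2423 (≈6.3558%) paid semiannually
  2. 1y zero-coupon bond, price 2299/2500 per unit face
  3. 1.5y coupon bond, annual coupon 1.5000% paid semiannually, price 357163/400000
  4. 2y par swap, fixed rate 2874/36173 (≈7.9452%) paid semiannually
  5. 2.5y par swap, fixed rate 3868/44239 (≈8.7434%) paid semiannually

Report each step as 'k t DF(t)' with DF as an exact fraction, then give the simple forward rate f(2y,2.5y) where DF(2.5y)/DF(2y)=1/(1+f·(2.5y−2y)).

step 1 [0.5y] swap r/2=77/2423: DF=(1 − 77/2423·(0))/(1+77/2423) = 2423/2500 ≈ 0.969200
step 2 [1y] zero: DF = P = 2299/2500 ≈ 0.919600
step 3 [1.5y] bond c/2=3/400: DF=(357163/400000 − 3/400·(0.969200+0.919600))/(1+3/400) = 4361/5000 ≈ 0.872200
step 4 [2y] swap r/2=1437/36173: DF=(1 − 1437/36173·(0.969200+0.919600+0.872200))/(1+1437/36173) = 8563/10000 ≈ 0.856300
step 5 [2.5y] swap r/2=1934/44239: DF=(1 − 1934/44239·(0.969200+0.919600+0.872200+0.856300))/(1+1934/44239) = 4033/5000 ≈ 0.806600

1 1/2 2423/2500
2 1 2299/2500
3 3/2 4361/5000
4 2 8563/10000
5 5/2 4033/5000
f(2y,2.5y) = ((8563/10000)/(4033/5000) − 1)/(1/2) = 497/4033 ≈ 12.3233%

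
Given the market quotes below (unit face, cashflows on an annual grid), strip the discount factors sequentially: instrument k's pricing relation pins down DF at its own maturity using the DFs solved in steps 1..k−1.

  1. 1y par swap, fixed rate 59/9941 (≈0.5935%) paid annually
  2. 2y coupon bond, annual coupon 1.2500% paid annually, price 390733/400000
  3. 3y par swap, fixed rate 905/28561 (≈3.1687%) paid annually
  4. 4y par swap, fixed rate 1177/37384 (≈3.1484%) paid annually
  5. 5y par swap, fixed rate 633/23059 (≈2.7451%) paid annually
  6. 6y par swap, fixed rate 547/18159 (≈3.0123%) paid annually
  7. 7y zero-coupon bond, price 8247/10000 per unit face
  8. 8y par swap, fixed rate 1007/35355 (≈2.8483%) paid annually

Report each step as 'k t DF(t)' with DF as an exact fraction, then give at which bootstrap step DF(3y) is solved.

step 1 [1y] swap r/1=59/9941: DF=(1 − 59/9941·(0))/(1+59/9941) = 9941/10000 ≈ 0.994100
step 2 [2y] bond c/1=1/80: DF=(390733/400000 − 1/80·(0.994100))/(1+1/80) = 381/400 ≈ 0.952500
step 3 [3y] swap r/1=905/28561: DF=(1 − 905/28561·(0.994100+0.952500))/(1+905/28561) = 1819/2000 ≈ 0.909500
step 4 [4y] swap r/1=1177/37384: DF=(1 − 1177/37384·(0.994100+0.952500+0.909500))/(1+1177/37384) = 8823/10000 ≈ 0.882300
step 5 [5y] swap r/1=633/23059: DF=(1 − 633/23059·(0.994100+0.952500+0.909500+0.882300))/(1+633/23059) = 4367/5000 ≈ 0.873400
step 6 [6y] swap r/1=547/18159: DF=(1 − 547/18159·(0.994100+0.952500+0.909500+0.882300+0.873400))/(1+547/18159) = 8359/10000 ≈ 0.835900
step 7 [7y] zero: DF = P = 8247/10000 ≈ 0.824700
step 8 [8y] swap r/1=1007/35355: DF=(1 − 1007/35355·(0.994100+0.952500+0.909500+0.882300+0.873400+0.835900+0.824700))/(1+1007/35355) = 3993/5000 ≈ 0.798600

1 1 9941/10000
2 2 381/400
3 3 1819/2000
4 4 8823/10000
5 5 4367/5000
6 6 8359/10000
7 7 8247/10000
8 8 3993/5000
DF(3y) is solved at step 3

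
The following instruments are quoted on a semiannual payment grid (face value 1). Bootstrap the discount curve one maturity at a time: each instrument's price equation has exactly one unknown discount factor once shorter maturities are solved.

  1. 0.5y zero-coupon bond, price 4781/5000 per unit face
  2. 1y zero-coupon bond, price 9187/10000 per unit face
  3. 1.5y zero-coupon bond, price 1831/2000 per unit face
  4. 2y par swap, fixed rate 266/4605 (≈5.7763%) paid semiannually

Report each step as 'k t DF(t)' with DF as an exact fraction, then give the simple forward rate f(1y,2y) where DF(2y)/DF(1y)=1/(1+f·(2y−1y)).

1 1/2 4781/5000
2 1 9187/10000
3 3/2 1831/2000
4 2 1117/1250
f(1y,2y) = ((9187/10000)/(1117/1250) − 1)/(1) = 251/8936 ≈ 2.8089%

step 1 [0.5y] zero: DF = P = 4781/5000 ≈ 0.956200
step 2 [1y] zero: DF = P = 9187/10000 ≈ 0.918700
step 3 [1.5y] zero: DF = P = 1831/2000 ≈ 0.915500
step 4 [2y] swap r/2=133/4605: DF=(1 − 133/4605·(0.956200+0.918700+0.915500))/(1+133/4605) = 1117/1250 ≈ 0.893600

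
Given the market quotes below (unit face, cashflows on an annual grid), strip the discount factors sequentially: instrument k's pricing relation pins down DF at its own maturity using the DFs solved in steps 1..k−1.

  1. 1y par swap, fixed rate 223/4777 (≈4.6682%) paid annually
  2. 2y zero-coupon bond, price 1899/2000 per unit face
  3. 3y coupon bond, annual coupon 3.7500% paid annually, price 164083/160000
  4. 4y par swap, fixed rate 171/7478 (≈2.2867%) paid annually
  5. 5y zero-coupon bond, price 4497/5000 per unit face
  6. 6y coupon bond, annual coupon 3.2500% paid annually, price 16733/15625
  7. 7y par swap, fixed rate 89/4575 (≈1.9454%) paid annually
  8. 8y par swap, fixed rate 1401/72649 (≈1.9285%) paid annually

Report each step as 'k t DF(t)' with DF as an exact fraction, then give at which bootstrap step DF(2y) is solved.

1 1 4777/5000
2 2 1899/2000
3 3 2299/2500
4 4 1829/2000
5 5 4497/5000
6 6 557/625
7 7 4377/5000
8 8 8599/10000
DF(2y) is solved at step 2

step 1 [1y] swap r/1=223/4777: DF=(1 − 223/4777·(0))/(1+223/4777) = 4777/5000 ≈ 0.955400
step 2 [2y] zero: DF = P = 1899/2000 ≈ 0.949500
step 3 [3y] bond c/1=3/80: DF=(164083/160000 − 3/80·(0.955400+0.949500))/(1+3/80) = 2299/2500 ≈ 0.919600
step 4 [4y] swap r/1=171/7478: DF=(1 − 171/7478·(0.955400+0.949500+0.919600))/(1+171/7478) = 1829/2000 ≈ 0.914500
step 5 [5y] zero: DF = P = 4497/5000 ≈ 0.899400
step 6 [6y] bond c/1=13/400: DF=(16733/15625 − 13/400·(0.955400+0.949500+0.919600+0.914500+0.899400))/(1+13/400) = 557/625 ≈ 0.891200
step 7 [7y] swap r/1=89/4575: DF=(1 − 89/4575·(0.955400+0.949500+0.919600+0.914500+0.899400+0.891200))/(1+89/4575) = 4377/5000 ≈ 0.875400
step 8 [8y] swap r/1=1401/72649: DF=(1 − 1401/72649·(0.955400+0.949500+0.919600+0.914500+0.899400+0.891200+0.875400))/(1+1401/72649) = 8599/10000 ≈ 0.859900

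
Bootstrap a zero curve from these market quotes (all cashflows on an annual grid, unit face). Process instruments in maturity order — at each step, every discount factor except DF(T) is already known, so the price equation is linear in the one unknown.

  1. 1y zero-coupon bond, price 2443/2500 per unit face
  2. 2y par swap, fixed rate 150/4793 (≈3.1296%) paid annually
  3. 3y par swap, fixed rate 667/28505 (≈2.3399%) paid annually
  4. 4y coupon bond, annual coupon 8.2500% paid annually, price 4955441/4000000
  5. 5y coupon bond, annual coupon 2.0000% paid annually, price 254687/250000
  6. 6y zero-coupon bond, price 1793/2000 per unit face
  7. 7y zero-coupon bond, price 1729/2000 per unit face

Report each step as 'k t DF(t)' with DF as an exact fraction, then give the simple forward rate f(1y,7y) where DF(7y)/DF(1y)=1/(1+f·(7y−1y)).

step 1 [1y] zero: DF = P = 2443/2500 ≈ 0.977200
step 2 [2y] swap r/1=150/4793: DF=(1 − 150/4793·(0.977200))/(1+150/4793) = 47/50 ≈ 0.940000
step 3 [3y] swap r/1=667/28505: DF=(1 − 667/28505·(0.977200+0.940000))/(1+667/28505) = 9333/10000 ≈ 0.933300
step 4 [4y] bond c/1=33/400: DF=(4955441/4000000 − 33/400·(0.977200+0.940000+0.933300))/(1+33/400) = 1159/1250 ≈ 0.927200
step 5 [5y] bond c/1=1/50: DF=(254687/250000 − 1/50·(0.977200+0.940000+0.933300+0.927200))/(1+1/50) = 9247/10000 ≈ 0.924700
step 6 [6y] zero: DF = P = 1793/2000 ≈ 0.896500
step 7 [7y] zero: DF = P = 1729/2000 ≈ 0.864500

1 1 2443/2500
2 2 47/50
3 3 9333/10000
4 4 1159/1250
5 5 9247/10000
6 6 1793/2000
7 7 1729/2000
f(1y,7y) = ((2443/2500)/(1729/2000) − 1)/(6) = 161/7410 ≈ 2.1727%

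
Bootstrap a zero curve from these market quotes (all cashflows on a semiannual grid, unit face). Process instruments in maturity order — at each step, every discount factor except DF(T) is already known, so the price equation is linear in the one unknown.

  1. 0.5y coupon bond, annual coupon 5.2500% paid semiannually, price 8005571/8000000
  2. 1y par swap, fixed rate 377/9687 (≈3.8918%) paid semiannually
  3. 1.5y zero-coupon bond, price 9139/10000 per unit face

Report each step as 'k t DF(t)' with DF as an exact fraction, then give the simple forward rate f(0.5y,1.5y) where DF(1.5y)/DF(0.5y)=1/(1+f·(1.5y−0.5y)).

step 1 [0.5y] bond c/2=21/800: DF=(8005571/8000000 − 21/800·(0))/(1+21/800) = 9751/10000 ≈ 0.975100
step 2 [1y] swap r/2=377/19374: DF=(1 − 377/19374·(0.975100))/(1+377/19374) = 9623/10000 ≈ 0.962300
step 3 [1.5y] zero: DF = P = 9139/10000 ≈ 0.913900

1 1/2 9751/10000
2 1 9623/10000
3 3/2 9139/10000
f(0.5y,1.5y) = ((9751/10000)/(9139/10000) − 1)/(1) = 612/9139 ≈ 6.6966%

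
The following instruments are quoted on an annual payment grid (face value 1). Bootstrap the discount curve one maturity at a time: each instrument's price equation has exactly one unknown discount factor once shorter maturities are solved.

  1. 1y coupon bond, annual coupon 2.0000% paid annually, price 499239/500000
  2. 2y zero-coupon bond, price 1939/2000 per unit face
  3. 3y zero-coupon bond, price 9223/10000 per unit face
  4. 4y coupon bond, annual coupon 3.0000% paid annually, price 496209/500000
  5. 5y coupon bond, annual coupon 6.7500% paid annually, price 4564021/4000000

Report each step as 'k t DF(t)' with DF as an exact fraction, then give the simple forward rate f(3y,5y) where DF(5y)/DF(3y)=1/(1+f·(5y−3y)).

1 1 9789/10000
2 2 1939/2000
3 3 9223/10000
4 4 8799/10000
5 5 8317/10000
f(3y,5y) = ((9223/10000)/(8317/10000) − 1)/(2) = 453/8317 ≈ 5.4467%

step 1 [1y] bond c/1=1/50: DF=(499239/500000 − 1/50·(0))/(1+1/50) = 9789/10000 ≈ 0.978900
step 2 [2y] zero: DF = P = 1939/2000 ≈ 0.969500
step 3 [3y] zero: DF = P = 9223/10000 ≈ 0.922300
step 4 [4y] bond c/1=3/100: DF=(496209/500000 − 3/100·(0.978900+0.969500+0.922300))/(1+3/100) = 8799/10000 ≈ 0.879900
step 5 [5y] bond c/1=27/400: DF=(4564021/4000000 − 27/400·(0.978900+0.969500+0.922300+0.879900))/(1+27/400) = 8317/10000 ≈ 0.831700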